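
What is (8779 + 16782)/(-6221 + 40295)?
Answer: 25561/34074 ≈ 0.75016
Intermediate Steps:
(8779 + 16782)/(-6221 + 40295) = 25561/34074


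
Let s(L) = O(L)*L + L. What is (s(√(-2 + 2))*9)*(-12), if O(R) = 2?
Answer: 0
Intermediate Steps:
s(L) = 3*L (s(L) = 2*L + L = 3*L)
(s(√(-2 + 2))*9)*(-12) = ((3*√(-2 + 2))*9)*(-12) = ((3*√0)*9)*(-12) = ((3*0)*9)*(-12) = (0*9)*(-12) = 0*(-12) = 0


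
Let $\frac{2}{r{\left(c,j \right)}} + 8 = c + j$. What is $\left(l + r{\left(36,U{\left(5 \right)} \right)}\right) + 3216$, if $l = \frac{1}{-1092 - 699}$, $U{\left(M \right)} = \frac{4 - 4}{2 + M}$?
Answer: $\frac{80639761}{25074} \approx 3216.1$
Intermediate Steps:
$U{\left(M \right)} = 0$ ($U{\left(M \right)} = \frac{0}{2 + M} = 0$)
$l = - \frac{1}{1791}$ ($l = \frac{1}{-1791} = - \frac{1}{1791} \approx -0.00055835$)
$r{\left(c,j \right)} = \frac{2}{-8 + c + j}$ ($r{\left(c,j \right)} = \frac{2}{-8 + \left(c + j\right)} = \frac{2}{-8 + c + j}$)
$\left(l + r{\left(36,U{\left(5 \right)} \right)}\right) + 3216 = \left(- \frac{1}{1791} + \frac{2}{-8 + 36 + 0}\right) + 3216 = \left(- \frac{1}{1791} + \frac{2}{28}\right) + 3216 = \left(- \frac{1}{1791} + 2 \cdot \frac{1}{28}\right) + 3216 = \left(- \frac{1}{1791} + \frac{1}{14}\right) + 3216 = \frac{1777}{25074} + 3216 = \frac{80639761}{25074}$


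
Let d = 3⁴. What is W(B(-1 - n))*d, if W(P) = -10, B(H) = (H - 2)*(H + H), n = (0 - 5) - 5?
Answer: -810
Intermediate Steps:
n = -10 (n = -5 - 5 = -10)
B(H) = 2*H*(-2 + H) (B(H) = (-2 + H)*(2*H) = 2*H*(-2 + H))
d = 81
W(B(-1 - n))*d = -10*81 = -810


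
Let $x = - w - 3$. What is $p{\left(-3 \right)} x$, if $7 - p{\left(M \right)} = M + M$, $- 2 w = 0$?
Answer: $-39$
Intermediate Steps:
$w = 0$ ($w = \left(- \frac{1}{2}\right) 0 = 0$)
$p{\left(M \right)} = 7 - 2 M$ ($p{\left(M \right)} = 7 - \left(M + M\right) = 7 - 2 M$)
$x = -3$ ($x = \left(-1\right) 0 - 3 = 0 - 3 = -3$)
$p{\left(-3 \right)} x = \left(7 - -6\right) \left(-3\right) = \left(7 + 6\right) \left(-3\right) = 13 \left(-3\right) = -39$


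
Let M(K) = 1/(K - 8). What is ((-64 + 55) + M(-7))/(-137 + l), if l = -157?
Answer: 68/2205 ≈ 0.030839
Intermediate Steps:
M(K) = 1/(-8 + K)
((-64 + 55) + M(-7))/(-137 + l) = ((-64 + 55) + 1/(-8 - 7))/(-137 - 157) = (-9 + 1/(-15))/(-294) = (-9 - 1/15)*(-1/294) = -136/15*(-1/294) = 68/2205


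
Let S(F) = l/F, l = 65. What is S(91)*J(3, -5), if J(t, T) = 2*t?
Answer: 30/7 ≈ 4.2857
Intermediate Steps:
S(F) = 65/F
S(91)*J(3, -5) = (65/91)*(2*3) = (65*(1/91))*6 = (5/7)*6 = 30/7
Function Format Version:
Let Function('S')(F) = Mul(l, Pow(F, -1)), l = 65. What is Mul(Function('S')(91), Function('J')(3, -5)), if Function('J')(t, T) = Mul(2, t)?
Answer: Rational(30, 7) ≈ 4.2857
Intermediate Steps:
Function('S')(F) = Mul(65, Pow(F, -1))
Mul(Function('S')(91), Function('J')(3, -5)) = Mul(Mul(65, Pow(91, -1)), Mul(2, 3)) = Mul(Mul(65, Rational(1, 91)), 6) = Mul(Rational(5, 7), 6) = Rational(30, 7)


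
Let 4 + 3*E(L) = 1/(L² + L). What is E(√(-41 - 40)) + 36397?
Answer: 8953333/246 - I/2214 ≈ 36396.0 - 0.00045167*I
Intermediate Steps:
E(L) = -4/3 + 1/(3*(L + L²)) (E(L) = -4/3 + 1/(3*(L² + L)) = -4/3 + 1/(3*(L + L²)))
E(√(-41 - 40)) + 36397 = (1 - 4*√(-41 - 40) - 4*(√(-41 - 40))²)/(3*(√(-41 - 40))*(1 + √(-41 - 40))) + 36397 = (1 - 36*I - 4*(√(-81))²)/(3*(√(-81))*(1 + √(-81))) + 36397 = (1 - 36*I - 4*(9*I)²)/(3*((9*I))*(1 + 9*I)) + 36397 = (-I/9)*((1 - 9*I)/82)*(1 - 36*I - 4*(-81))/3 + 36397 = (-I/9)*((1 - 9*I)/82)*(1 - 36*I + 324)/3 + 36397 = (-I/9)*((1 - 9*I)/82)*(325 - 36*I)/3 + 36397 = -I*(1 - 9*I)*(325 - 36*I)/2214 + 36397 = 36397 - I*(1 - 9*I)*(325 - 36*I)/2214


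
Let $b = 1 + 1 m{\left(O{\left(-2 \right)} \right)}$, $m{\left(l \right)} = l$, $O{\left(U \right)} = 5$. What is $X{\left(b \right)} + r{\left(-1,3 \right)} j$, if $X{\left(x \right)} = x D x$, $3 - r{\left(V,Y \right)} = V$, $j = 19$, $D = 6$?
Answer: $292$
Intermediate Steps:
$r{\left(V,Y \right)} = 3 - V$
$b = 6$ ($b = 1 + 1 \cdot 5 = 1 + 5 = 6$)
$X{\left(x \right)} = 6 x^{2}$ ($X{\left(x \right)} = x 6 x = 6 x x = 6 x^{2}$)
$X{\left(b \right)} + r{\left(-1,3 \right)} j = 6 \cdot 6^{2} + \left(3 - -1\right) 19 = 6 \cdot 36 + \left(3 + 1\right) 19 = 216 + 4 \cdot 19 = 216 + 76 = 292$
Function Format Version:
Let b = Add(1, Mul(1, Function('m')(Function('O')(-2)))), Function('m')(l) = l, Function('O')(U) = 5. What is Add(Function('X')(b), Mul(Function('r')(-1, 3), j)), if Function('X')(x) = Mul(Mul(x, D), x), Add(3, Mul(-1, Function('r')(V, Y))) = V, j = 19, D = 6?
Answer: 292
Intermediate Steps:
Function('r')(V, Y) = Add(3, Mul(-1, V))
b = 6 (b = Add(1, Mul(1, 5)) = Add(1, 5) = 6)
Function('X')(x) = Mul(6, Pow(x, 2)) (Function('X')(x) = Mul(Mul(x, 6), x) = Mul(Mul(6, x), x) = Mul(6, Pow(x, 2)))
Add(Function('X')(b), Mul(Function('r')(-1, 3), j)) = Add(Mul(6, Pow(6, 2)), Mul(Add(3, Mul(-1, -1)), 19)) = Add(Mul(6, 36), Mul(Add(3, 1), 19)) = Add(216, Mul(4, 19)) = Add(216, 76) = 292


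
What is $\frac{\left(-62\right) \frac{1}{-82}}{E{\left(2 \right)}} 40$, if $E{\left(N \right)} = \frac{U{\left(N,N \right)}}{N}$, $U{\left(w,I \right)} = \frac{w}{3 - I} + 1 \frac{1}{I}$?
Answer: $\frac{992}{41} \approx 24.195$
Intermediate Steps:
$U{\left(w,I \right)} = \frac{1}{I} + \frac{w}{3 - I}$ ($U{\left(w,I \right)} = \frac{w}{3 - I} + \frac{1}{I} = \frac{1}{I} + \frac{w}{3 - I}$)
$E{\left(N \right)} = \frac{-3 + N - N^{2}}{N^{2} \left(-3 + N\right)}$ ($E{\left(N \right)} = \frac{\frac{1}{N} \frac{1}{-3 + N} \left(-3 + N - N N\right)}{N} = \frac{\frac{1}{N} \frac{1}{-3 + N} \left(-3 + N - N^{2}\right)}{N} = \frac{-3 + N - N^{2}}{N^{2} \left(-3 + N\right)}$)
$\frac{\left(-62\right) \frac{1}{-82}}{E{\left(2 \right)}} 40 = \frac{\left(-62\right) \frac{1}{-82}}{\frac{1}{4} \frac{1}{-3 + 2} \left(-3 + 2 - 2^{2}\right)} 40 = \frac{\left(-62\right) \left(- \frac{1}{82}\right)}{\frac{1}{4} \frac{1}{-1} \left(-3 + 2 - 4\right)} 40 = \frac{1}{\frac{1}{4} \left(-1\right) \left(-3 + 2 - 4\right)} \frac{31}{41} \cdot 40 = \frac{1}{\frac{1}{4} \left(-1\right) \left(-5\right)} \frac{31}{41} \cdot 40 = \frac{1}{\frac{5}{4}} \cdot \frac{31}{41} \cdot 40 = \frac{4}{5} \cdot \frac{31}{41} \cdot 40 = \frac{124}{205} \cdot 40 = \frac{992}{41}$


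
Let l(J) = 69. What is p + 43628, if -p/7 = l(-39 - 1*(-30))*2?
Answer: 42662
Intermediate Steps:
p = -966 (p = -483*2 = -7*138 = -966)
p + 43628 = -966 + 43628 = 42662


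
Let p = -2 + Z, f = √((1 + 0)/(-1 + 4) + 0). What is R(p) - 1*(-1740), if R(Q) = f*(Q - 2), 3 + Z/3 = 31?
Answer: 1740 + 80*√3/3 ≈ 1786.2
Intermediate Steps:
Z = 84 (Z = -9 + 3*31 = -9 + 93 = 84)
f = √3/3 (f = √(1/3 + 0) = √(1*(⅓) + 0) = √(⅓ + 0) = √(⅓) = √3/3 ≈ 0.57735)
p = 82 (p = -2 + 84 = 82)
R(Q) = √3*(-2 + Q)/3 (R(Q) = (√3/3)*(Q - 2) = (√3/3)*(-2 + Q) = √3*(-2 + Q)/3)
R(p) - 1*(-1740) = √3*(-2 + 82)/3 - 1*(-1740) = (⅓)*√3*80 + 1740 = 80*√3/3 + 1740 = 1740 + 80*√3/3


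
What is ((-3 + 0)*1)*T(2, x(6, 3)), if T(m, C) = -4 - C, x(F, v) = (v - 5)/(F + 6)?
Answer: 23/2 ≈ 11.500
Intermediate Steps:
x(F, v) = (-5 + v)/(6 + F)
((-3 + 0)*1)*T(2, x(6, 3)) = ((-3 + 0)*1)*(-4 - (-5 + 3)/(6 + 6)) = (-3*1)*(-4 - (-2)/12) = -3*(-4 - (-2)/12) = -3*(-4 - 1*(-1/6)) = -3*(-4 + 1/6) = -3*(-23/6) = 23/2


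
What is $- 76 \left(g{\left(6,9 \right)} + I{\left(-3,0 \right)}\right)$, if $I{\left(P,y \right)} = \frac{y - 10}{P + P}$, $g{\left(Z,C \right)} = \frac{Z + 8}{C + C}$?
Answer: $- \frac{1672}{9} \approx -185.78$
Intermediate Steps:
$g{\left(Z,C \right)} = \frac{8 + Z}{2 C}$
$I{\left(P,y \right)} = \frac{-10 + y}{2 P}$
$- 76 \left(g{\left(6,9 \right)} + I{\left(-3,0 \right)}\right) = - 76 \left(\frac{8 + 6}{2 \cdot 9} + \frac{-10 + 0}{2 \left(-3\right)}\right) = - 76 \left(\frac{1}{2} \cdot \frac{1}{9} \cdot 14 + \frac{1}{2} \left(- \frac{1}{3}\right) \left(-10\right)\right) = - 76 \left(\frac{7}{9} + \frac{5}{3}\right) = \left(-76\right) \frac{22}{9} = - \frac{1672}{9}$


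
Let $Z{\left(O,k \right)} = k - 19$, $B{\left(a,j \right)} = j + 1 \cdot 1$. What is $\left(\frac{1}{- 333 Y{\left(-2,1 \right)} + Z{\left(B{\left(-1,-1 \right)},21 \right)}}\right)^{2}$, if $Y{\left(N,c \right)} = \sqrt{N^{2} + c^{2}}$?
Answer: $\frac{1}{\left(2 - 333 \sqrt{5}\right)^{2}} \approx 1.8133 \cdot 10^{-6}$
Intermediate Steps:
$B{\left(a,j \right)} = 1 + j$ ($B{\left(a,j \right)} = j + 1 = 1 + j$)
$Z{\left(O,k \right)} = -19 + k$
$\left(\frac{1}{- 333 Y{\left(-2,1 \right)} + Z{\left(B{\left(-1,-1 \right)},21 \right)}}\right)^{2} = \left(\frac{1}{- 333 \sqrt{\left(-2\right)^{2} + 1^{2}} + \left(-19 + 21\right)}\right)^{2} = \left(\frac{1}{- 333 \sqrt{4 + 1} + 2}\right)^{2} = \left(\frac{1}{- 333 \sqrt{5} + 2}\right)^{2} = \left(\frac{1}{2 - 333 \sqrt{5}}\right)^{2} = \frac{1}{\left(2 - 333 \sqrt{5}\right)^{2}}$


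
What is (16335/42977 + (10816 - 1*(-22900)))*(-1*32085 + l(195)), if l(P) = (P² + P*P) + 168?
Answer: 5813635544301/3907 ≈ 1.4880e+9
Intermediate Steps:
l(P) = 168 + 2*P² (l(P) = (P² + P²) + 168 = 2*P² + 168 = 168 + 2*P²)
(16335/42977 + (10816 - 1*(-22900)))*(-1*32085 + l(195)) = (16335/42977 + (10816 - 1*(-22900)))*(-1*32085 + (168 + 2*195²)) = (16335*(1/42977) + (10816 + 22900))*(-32085 + (168 + 2*38025)) = (1485/3907 + 33716)*(-32085 + (168 + 76050)) = 131729897*(-32085 + 76218)/3907 = (131729897/3907)*44133 = 5813635544301/3907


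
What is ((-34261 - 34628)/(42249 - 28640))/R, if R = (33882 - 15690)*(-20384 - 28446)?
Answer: 22963/4029694578080 ≈ 5.6984e-9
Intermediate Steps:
R = -888315360 (R = 18192*(-48830) = -888315360)
((-34261 - 34628)/(42249 - 28640))/R = ((-34261 - 34628)/(42249 - 28640))/(-888315360) = -68889/13609*(-1/888315360) = 22963/4029694578080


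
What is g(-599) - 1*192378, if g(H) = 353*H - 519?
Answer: -404344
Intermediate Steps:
g(H) = -519 + 353*H
g(-599) - 1*192378 = (-519 + 353*(-599)) - 1*192378 = (-519 - 211447) - 192378 = -211966 - 192378 = -404344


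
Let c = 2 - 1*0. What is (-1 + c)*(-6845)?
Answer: -6845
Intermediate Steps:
c = 2 (c = 2 + 0 = 2)
(-1 + c)*(-6845) = (-1 + 2)*(-6845) = 1*(-6845) = -6845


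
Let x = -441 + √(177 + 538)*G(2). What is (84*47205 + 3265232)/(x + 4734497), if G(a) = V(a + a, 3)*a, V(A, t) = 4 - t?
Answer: 8557341168328/5602821552069 - 3615226*√715/5602821552069 ≈ 1.5273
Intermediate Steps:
G(a) = a (G(a) = (4 - 1*3)*a = (4 - 3)*a = 1*a = a)
x = -441 + 2*√715 (x = -441 + √(177 + 538)*2 = -441 + √715*2 = -441 + 2*√715 ≈ -387.52)
(84*47205 + 3265232)/(x + 4734497) = (84*47205 + 3265232)/((-441 + 2*√715) + 4734497) = (3965220 + 3265232)/(4734056 + 2*√715) = 7230452/(4734056 + 2*√715)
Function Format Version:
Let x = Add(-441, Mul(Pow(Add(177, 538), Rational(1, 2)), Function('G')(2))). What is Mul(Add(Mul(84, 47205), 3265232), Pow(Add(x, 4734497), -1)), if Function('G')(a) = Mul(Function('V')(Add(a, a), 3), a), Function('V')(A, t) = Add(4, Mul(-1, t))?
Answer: Add(Rational(8557341168328, 5602821552069), Mul(Rational(-3615226, 5602821552069), Pow(715, Rational(1, 2)))) ≈ 1.5273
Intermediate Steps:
Function('G')(a) = a (Function('G')(a) = Mul(Add(4, Mul(-1, 3)), a) = Mul(Add(4, -3), a) = Mul(1, a) = a)
x = Add(-441, Mul(2, Pow(715, Rational(1, 2)))) (x = Add(-441, Mul(Pow(Add(177, 538), Rational(1, 2)), 2)) = Add(-441, Mul(Pow(715, Rational(1, 2)), 2)) = Add(-441, Mul(2, Pow(715, Rational(1, 2)))) ≈ -387.52)
Mul(Add(Mul(84, 47205), 3265232), Pow(Add(x, 4734497), -1)) = Mul(Add(Mul(84, 47205), 3265232), Pow(Add(Add(-441, Mul(2, Pow(715, Rational(1, 2)))), 4734497), -1)) = Mul(Add(3965220, 3265232), Pow(Add(4734056, Mul(2, Pow(715, Rational(1, 2)))), -1)) = Mul(7230452, Pow(Add(4734056, Mul(2, Pow(715, Rational(1, 2)))), -1))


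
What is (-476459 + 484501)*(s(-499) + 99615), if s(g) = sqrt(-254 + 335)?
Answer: 801176208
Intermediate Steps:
s(g) = 9 (s(g) = sqrt(81) = 9)
(-476459 + 484501)*(s(-499) + 99615) = (-476459 + 484501)*(9 + 99615) = 8042*99624 = 801176208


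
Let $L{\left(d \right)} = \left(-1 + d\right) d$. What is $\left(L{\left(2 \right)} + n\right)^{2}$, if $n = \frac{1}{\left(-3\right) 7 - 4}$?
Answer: $\frac{2401}{625} \approx 3.8416$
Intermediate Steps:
$L{\left(d \right)} = d \left(-1 + d\right)$
$n = - \frac{1}{25}$ ($n = \frac{1}{-21 - 4} = \frac{1}{-25} = - \frac{1}{25} \approx -0.04$)
$\left(L{\left(2 \right)} + n\right)^{2} = \left(2 \left(-1 + 2\right) - \frac{1}{25}\right)^{2} = \left(2 \cdot 1 - \frac{1}{25}\right)^{2} = \left(2 - \frac{1}{25}\right)^{2} = \left(\frac{49}{25}\right)^{2} = \frac{2401}{625}$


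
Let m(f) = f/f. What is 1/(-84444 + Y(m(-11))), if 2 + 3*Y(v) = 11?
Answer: -1/84441 ≈ -1.1843e-5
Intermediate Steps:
m(f) = 1
Y(v) = 3 (Y(v) = -⅔ + (⅓)*11 = -⅔ + 11/3 = 3)
1/(-84444 + Y(m(-11))) = 1/(-84444 + 3) = 1/(-84441) = -1/84441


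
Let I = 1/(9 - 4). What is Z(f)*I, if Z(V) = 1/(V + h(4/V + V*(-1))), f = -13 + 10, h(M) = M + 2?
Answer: 3/10 ≈ 0.30000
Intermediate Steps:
h(M) = 2 + M
f = -3
Z(V) = 1/(2 + 4/V) (Z(V) = 1/(V + (2 + (4/V + V*(-1)))) = 1/(V + (2 + (4/V - V))) = 1/(V + (2 + (-V + 4/V))) = 1/(V + (2 - V + 4/V)) = 1/(2 + 4/V))
I = 1/5 ≈ 0.20000
Z(f)*I = ((1/2)*(-3)/(2 - 3))*(1/5) = ((1/2)*(-3)/(-1))*(1/5) = ((1/2)*(-3)*(-1))*(1/5) = (3/2)*(1/5) = 3/10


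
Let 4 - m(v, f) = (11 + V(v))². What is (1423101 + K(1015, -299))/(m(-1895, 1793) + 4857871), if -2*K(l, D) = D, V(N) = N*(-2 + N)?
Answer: -2846501/25845538224802 ≈ -1.1014e-7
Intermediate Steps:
K(l, D) = -D/2
m(v, f) = 4 - (11 + v*(-2 + v))²
(1423101 + K(1015, -299))/(m(-1895, 1793) + 4857871) = (1423101 - ½*(-299))/((4 - (11 - 1895*(-2 - 1895))²) + 4857871) = (1423101 + 299/2)/((4 - (11 - 1895*(-1897))²) + 4857871) = 2846501/(2*((4 - (11 + 3594815)²) + 4857871)) = 2846501/(2*((4 - 1*3594826²) + 4857871)) = 2846501/(2*((4 - 1*12922773970276) + 4857871)) = 2846501/(2*((4 - 12922773970276) + 4857871)) = 2846501/(2*(-12922773970272 + 4857871)) = (2846501/2)/(-12922769112401) = (2846501/2)*(-1/12922769112401) = -2846501/25845538224802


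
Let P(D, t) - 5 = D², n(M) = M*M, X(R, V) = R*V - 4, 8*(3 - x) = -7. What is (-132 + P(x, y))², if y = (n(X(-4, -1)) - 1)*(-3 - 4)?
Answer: 51365889/4096 ≈ 12541.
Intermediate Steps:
x = 31/8 (x = 3 - ⅛*(-7) = 3 + 7/8 = 31/8 ≈ 3.8750)
X(R, V) = -4 + R*V
n(M) = M²
y = 7 (y = ((-4 - 4*(-1))² - 1)*(-3 - 4) = ((-4 + 4)² - 1)*(-7) = (0² - 1)*(-7) = (0 - 1)*(-7) = -1*(-7) = 7)
P(D, t) = 5 + D²
(-132 + P(x, y))² = (-132 + (5 + (31/8)²))² = (-132 + (5 + 961/64))² = (-132 + 1281/64)² = (-7167/64)² = 51365889/4096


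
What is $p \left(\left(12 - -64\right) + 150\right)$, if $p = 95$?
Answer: $21470$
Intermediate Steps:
$p \left(\left(12 - -64\right) + 150\right) = 95 \left(\left(12 - -64\right) + 150\right) = 95 \left(\left(12 + 64\right) + 150\right) = 95 \left(76 + 150\right) = 95 \cdot 226 = 21470$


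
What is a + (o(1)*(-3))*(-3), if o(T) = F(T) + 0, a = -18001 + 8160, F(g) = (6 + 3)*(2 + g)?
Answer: -9598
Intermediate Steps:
F(g) = 18 + 9*g (F(g) = 9*(2 + g) = 18 + 9*g)
a = -9841
o(T) = 18 + 9*T (o(T) = (18 + 9*T) + 0 = 18 + 9*T)
a + (o(1)*(-3))*(-3) = -9841 + ((18 + 9*1)*(-3))*(-3) = -9841 + ((18 + 9)*(-3))*(-3) = -9841 + (27*(-3))*(-3) = -9841 - 81*(-3) = -9841 + 243 = -9598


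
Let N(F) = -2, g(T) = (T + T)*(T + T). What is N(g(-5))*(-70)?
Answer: 140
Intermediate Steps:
g(T) = 4*T² (g(T) = (2*T)*(2*T) = 4*T²)
N(g(-5))*(-70) = -2*(-70) = 140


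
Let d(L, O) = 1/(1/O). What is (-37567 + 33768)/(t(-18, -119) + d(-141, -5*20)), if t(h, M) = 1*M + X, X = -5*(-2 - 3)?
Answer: 3799/194 ≈ 19.582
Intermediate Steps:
X = 25 (X = -5*(-5) = 25)
d(L, O) = O
t(h, M) = 25 + M (t(h, M) = 1*M + 25 = M + 25 = 25 + M)
(-37567 + 33768)/(t(-18, -119) + d(-141, -5*20)) = (-37567 + 33768)/((25 - 119) - 5*20) = -3799/(-94 - 100) = -3799/(-194) = -3799*(-1/194) = 3799/194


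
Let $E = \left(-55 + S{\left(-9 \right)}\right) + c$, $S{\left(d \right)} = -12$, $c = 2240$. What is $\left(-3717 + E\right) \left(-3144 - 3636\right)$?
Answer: $10468320$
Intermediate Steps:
$E = 2173$ ($E = \left(-55 - 12\right) + 2240 = -67 + 2240 = 2173$)
$\left(-3717 + E\right) \left(-3144 - 3636\right) = \left(-3717 + 2173\right) \left(-3144 - 3636\right) = \left(-1544\right) \left(-6780\right) = 10468320$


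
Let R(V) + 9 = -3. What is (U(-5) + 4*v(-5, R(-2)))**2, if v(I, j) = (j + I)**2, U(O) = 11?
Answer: 1361889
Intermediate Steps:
R(V) = -12 (R(V) = -9 - 3 = -12)
v(I, j) = (I + j)**2
(U(-5) + 4*v(-5, R(-2)))**2 = (11 + 4*(-5 - 12)**2)**2 = (11 + 4*(-17)**2)**2 = (11 + 4*289)**2 = (11 + 1156)**2 = 1167**2 = 1361889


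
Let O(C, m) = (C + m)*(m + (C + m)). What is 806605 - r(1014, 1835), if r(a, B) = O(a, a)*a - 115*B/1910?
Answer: -2389309819933/382 ≈ -6.2547e+9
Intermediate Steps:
O(C, m) = (C + m)*(C + 2*m)
r(a, B) = 6*a³ - 23*B/382 (r(a, B) = (a² + 2*a² + 3*a*a)*a - 115*B/1910 = (a² + 2*a² + 3*a²)*a - 115*B*(1/1910) = (6*a²)*a - 23*B/382 = 6*a³ - 23*B/382)
806605 - r(1014, 1835) = 806605 - (6*1014³ - 23/382*1835) = 806605 - (6*1042590744 - 42205/382) = 806605 - (6255544464 - 42205/382) = 806605 - 1*2389617943043/382 = 806605 - 2389617943043/382 = -2389309819933/382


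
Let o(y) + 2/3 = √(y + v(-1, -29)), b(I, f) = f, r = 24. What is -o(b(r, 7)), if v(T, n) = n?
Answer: ⅔ - I*√22 ≈ 0.66667 - 4.6904*I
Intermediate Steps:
o(y) = -⅔ + √(-29 + y) (o(y) = -⅔ + √(y - 29) = -⅔ + √(-29 + y))
-o(b(r, 7)) = -(-⅔ + √(-29 + 7)) = -(-⅔ + √(-22)) = -(-⅔ + I*√22) = ⅔ - I*√22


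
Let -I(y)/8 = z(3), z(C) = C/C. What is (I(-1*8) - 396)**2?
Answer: 163216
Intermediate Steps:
z(C) = 1
I(y) = -8 (I(y) = -8*1 = -8)
(I(-1*8) - 396)**2 = (-8 - 396)**2 = (-404)**2 = 163216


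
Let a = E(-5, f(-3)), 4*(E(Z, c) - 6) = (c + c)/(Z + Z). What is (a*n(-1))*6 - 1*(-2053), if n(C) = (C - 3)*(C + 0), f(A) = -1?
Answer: 10991/5 ≈ 2198.2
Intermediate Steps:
E(Z, c) = 6 + c/(4*Z) (E(Z, c) = 6 + ((c + c)/(Z + Z))/4 = 6 + ((2*c)/((2*Z)))/4 = 6 + ((2*c)*(1/(2*Z)))/4 = 6 + (c/Z)/4 = 6 + c/(4*Z))
a = 121/20 (a = 6 + (1/4)*(-1)/(-5) = 6 + (1/4)*(-1)*(-1/5) = 6 + 1/20 = 121/20 ≈ 6.0500)
n(C) = C*(-3 + C) (n(C) = (-3 + C)*C = C*(-3 + C))
(a*n(-1))*6 - 1*(-2053) = (121*(-(-3 - 1))/20)*6 - 1*(-2053) = (121*(-1*(-4))/20)*6 + 2053 = ((121/20)*4)*6 + 2053 = (121/5)*6 + 2053 = 726/5 + 2053 = 10991/5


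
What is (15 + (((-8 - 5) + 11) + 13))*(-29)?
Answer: -754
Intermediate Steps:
(15 + (((-8 - 5) + 11) + 13))*(-29) = (15 + ((-13 + 11) + 13))*(-29) = (15 + (-2 + 13))*(-29) = (15 + 11)*(-29) = 26*(-29) = -754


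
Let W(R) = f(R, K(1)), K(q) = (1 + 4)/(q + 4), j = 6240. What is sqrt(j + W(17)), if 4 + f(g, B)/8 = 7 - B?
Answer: 4*sqrt(391) ≈ 79.095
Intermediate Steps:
K(q) = 5/(4 + q)
f(g, B) = 24 - 8*B (f(g, B) = -32 + 8*(7 - B) = -32 + (56 - 8*B) = 24 - 8*B)
W(R) = 16 (W(R) = 24 - 40/(4 + 1) = 24 - 40/5 = 24 - 8*1 = 24 - 8 = 16)
sqrt(j + W(17)) = sqrt(6240 + 16) = sqrt(6256) = 4*sqrt(391)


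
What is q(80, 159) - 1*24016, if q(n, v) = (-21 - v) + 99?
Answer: -24097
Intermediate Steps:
q(n, v) = 78 - v
q(80, 159) - 1*24016 = (78 - 1*159) - 1*24016 = (78 - 159) - 24016 = -81 - 24016 = -24097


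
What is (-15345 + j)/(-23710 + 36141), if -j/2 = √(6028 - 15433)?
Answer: -495/401 - 6*I*√1045/12431 ≈ -1.2344 - 0.015603*I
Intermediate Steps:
j = -6*I*√1045 (j = -2*√(6028 - 15433) = -6*I*√1045 ≈ -193.96*I)
(-15345 + j)/(-23710 + 36141) = (-15345 - 6*I*√1045)/(-23710 + 36141) = (-15345 - 6*I*√1045)/12431 = (-15345 - 6*I*√1045)*(1/12431) = -495/401 - 6*I*√1045/12431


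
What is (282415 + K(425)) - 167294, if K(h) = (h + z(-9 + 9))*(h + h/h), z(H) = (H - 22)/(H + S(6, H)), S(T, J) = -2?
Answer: 300857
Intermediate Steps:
z(H) = (-22 + H)/(-2 + H) (z(H) = (H - 22)/(H - 2) = (-22 + H)/(-2 + H))
K(h) = (1 + h)*(11 + h) (K(h) = (h + (-22 + (-9 + 9))/(-2 + (-9 + 9)))*(h + h/h) = (h + (-22 + 0)/(-2 + 0))*(h + 1) = (h - 22/(-2))*(1 + h) = (h - 1/2*(-22))*(1 + h) = (h + 11)*(1 + h) = (11 + h)*(1 + h) = (1 + h)*(11 + h))
(282415 + K(425)) - 167294 = (282415 + (11 + 425**2 + 12*425)) - 167294 = (282415 + (11 + 180625 + 5100)) - 167294 = (282415 + 185736) - 167294 = 468151 - 167294 = 300857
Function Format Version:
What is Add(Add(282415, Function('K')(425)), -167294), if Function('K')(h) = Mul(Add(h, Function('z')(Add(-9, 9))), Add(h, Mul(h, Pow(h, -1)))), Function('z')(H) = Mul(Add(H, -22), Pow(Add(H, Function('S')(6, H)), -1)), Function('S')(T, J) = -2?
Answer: 300857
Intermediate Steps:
Function('z')(H) = Mul(Pow(Add(-2, H), -1), Add(-22, H)) (Function('z')(H) = Mul(Add(H, -22), Pow(Add(H, -2), -1)) = Mul(Add(-22, H), Pow(Add(-2, H), -1)) = Mul(Pow(Add(-2, H), -1), Add(-22, H)))
Function('K')(h) = Mul(Add(1, h), Add(11, h)) (Function('K')(h) = Mul(Add(h, Mul(Pow(Add(-2, Add(-9, 9)), -1), Add(-22, Add(-9, 9)))), Add(h, Mul(h, Pow(h, -1)))) = Mul(Add(h, Mul(Pow(Add(-2, 0), -1), Add(-22, 0))), Add(h, 1)) = Mul(Add(h, Mul(Pow(-2, -1), -22)), Add(1, h)) = Mul(Add(h, Mul(Rational(-1, 2), -22)), Add(1, h)) = Mul(Add(h, 11), Add(1, h)) = Mul(Add(11, h), Add(1, h)) = Mul(Add(1, h), Add(11, h)))
Add(Add(282415, Function('K')(425)), -167294) = Add(Add(282415, Add(11, Pow(425, 2), Mul(12, 425))), -167294) = Add(Add(282415, Add(11, 180625, 5100)), -167294) = Add(Add(282415, 185736), -167294) = Add(468151, -167294) = 300857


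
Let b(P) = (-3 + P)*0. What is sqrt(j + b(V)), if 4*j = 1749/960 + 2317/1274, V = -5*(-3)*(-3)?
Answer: sqrt(48235915)/7280 ≈ 0.95401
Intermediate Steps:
V = -45 (V = 15*(-3) = -45)
b(P) = 0
j = 106013/116480 (j = (1749/960 + 2317/1274)/4 = (1749*(1/960) + 2317*(1/1274))/4 = (583/320 + 331/182)/4 = (1/4)*(106013/29120) = 106013/116480 ≈ 0.91014)
sqrt(j + b(V)) = sqrt(106013/116480 + 0) = sqrt(106013/116480) = sqrt(48235915)/7280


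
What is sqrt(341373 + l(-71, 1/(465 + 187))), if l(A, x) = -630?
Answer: sqrt(340743) ≈ 583.73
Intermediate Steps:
sqrt(341373 + l(-71, 1/(465 + 187))) = sqrt(341373 - 630) = sqrt(340743)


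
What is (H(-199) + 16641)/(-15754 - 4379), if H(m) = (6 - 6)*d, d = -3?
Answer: -1849/2237 ≈ -0.82655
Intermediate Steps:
H(m) = 0 (H(m) = (6 - 6)*(-3) = 0*(-3) = 0)
(H(-199) + 16641)/(-15754 - 4379) = (0 + 16641)/(-15754 - 4379) = 16641/(-20133) = 16641*(-1/20133) = -1849/2237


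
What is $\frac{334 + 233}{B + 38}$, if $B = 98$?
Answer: $\frac{567}{136} \approx 4.1691$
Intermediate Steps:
$\frac{334 + 233}{B + 38} = \frac{334 + 233}{98 + 38} = \frac{567}{136}$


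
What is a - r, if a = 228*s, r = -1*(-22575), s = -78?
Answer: -40359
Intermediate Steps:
r = 22575
a = -17784 (a = 228*(-78) = -17784)
a - r = -17784 - 1*22575 = -17784 - 22575 = -40359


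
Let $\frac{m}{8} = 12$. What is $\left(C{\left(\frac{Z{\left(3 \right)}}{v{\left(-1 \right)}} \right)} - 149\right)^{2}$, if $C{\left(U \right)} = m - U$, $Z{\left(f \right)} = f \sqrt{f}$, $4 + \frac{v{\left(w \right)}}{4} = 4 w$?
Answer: $\frac{2876443}{1024} - \frac{159 \sqrt{3}}{16} \approx 2791.8$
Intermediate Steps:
$v{\left(w \right)} = -16 + 16 w$ ($v{\left(w \right)} = -16 + 4 \cdot 4 w = -16 + 16 w$)
$m = 96$ ($m = 8 \cdot 12 = 96$)
$Z{\left(f \right)} = f^{\frac{3}{2}}$
$C{\left(U \right)} = 96 - U$
$\left(C{\left(\frac{Z{\left(3 \right)}}{v{\left(-1 \right)}} \right)} - 149\right)^{2} = \left(\left(96 - \frac{3^{\frac{3}{2}}}{-16 + 16 \left(-1\right)}\right) - 149\right)^{2} = \left(\left(96 - \frac{3 \sqrt{3}}{-16 - 16}\right) - 149\right)^{2} = \left(\left(96 - \frac{3 \sqrt{3}}{-32}\right) - 149\right)^{2} = \left(\left(96 - 3 \sqrt{3} \left(- \frac{1}{32}\right)\right) - 149\right)^{2} = \left(\left(96 - - \frac{3 \sqrt{3}}{32}\right) - 149\right)^{2} = \left(\left(96 + \frac{3 \sqrt{3}}{32}\right) - 149\right)^{2} = \left(-53 + \frac{3 \sqrt{3}}{32}\right)^{2}$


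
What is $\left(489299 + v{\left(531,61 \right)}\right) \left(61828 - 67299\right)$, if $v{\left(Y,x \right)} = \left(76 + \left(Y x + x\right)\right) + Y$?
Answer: $-2857820618$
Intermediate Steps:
$v{\left(Y,x \right)} = 76 + Y + x + Y x$ ($v{\left(Y,x \right)} = \left(76 + \left(x + Y x\right)\right) + Y = \left(76 + x + Y x\right) + Y = 76 + Y + x + Y x$)
$\left(489299 + v{\left(531,61 \right)}\right) \left(61828 - 67299\right) = \left(489299 + \left(76 + 531 + 61 + 531 \cdot 61\right)\right) \left(61828 - 67299\right) = \left(489299 + \left(76 + 531 + 61 + 32391\right)\right) \left(-5471\right) = \left(489299 + 33059\right) \left(-5471\right) = 522358 \left(-5471\right) = -2857820618$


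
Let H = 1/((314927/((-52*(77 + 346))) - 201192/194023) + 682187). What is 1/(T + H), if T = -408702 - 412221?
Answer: -2911324334248243/2389973106439802658381 ≈ -1.2181e-6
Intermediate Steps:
H = 4267729908/2911324334248243 (H = 1/((314927/((-52*423)) - 201192*1/194023) + 682187) = 1/((314927/(-21996) - 201192/194023) + 682187) = 1/((314927*(-1/21996) - 201192/194023) + 682187) = 1/((-314927/21996 - 201192/194023) + 682187) = 1/(-65528500553/4267729908 + 682187) = 1/(2911324334248243/4267729908) = 4267729908/2911324334248243 ≈ 1.4659e-6)
T = -820923
1/(T + H) = 1/(-820923 + 4267729908/2911324334248243) = 1/(-2389973106439802658381/2911324334248243) = -2911324334248243/2389973106439802658381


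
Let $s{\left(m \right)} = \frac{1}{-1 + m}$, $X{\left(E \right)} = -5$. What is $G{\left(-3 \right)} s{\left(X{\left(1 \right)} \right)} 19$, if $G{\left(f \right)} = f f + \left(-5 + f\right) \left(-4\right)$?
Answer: $- \frac{779}{6} \approx -129.83$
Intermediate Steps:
$G{\left(f \right)} = 20 + f^{2} - 4 f$ ($G{\left(f \right)} = f^{2} - \left(-20 + 4 f\right) = 20 + f^{2} - 4 f$)
$G{\left(-3 \right)} s{\left(X{\left(1 \right)} \right)} 19 = \frac{20 + \left(-3\right)^{2} - -12}{-1 - 5} \cdot 19 = \frac{20 + 9 + 12}{-6} \cdot 19 = 41 \left(- \frac{1}{6}\right) 19 = \left(- \frac{41}{6}\right) 19 = - \frac{779}{6}$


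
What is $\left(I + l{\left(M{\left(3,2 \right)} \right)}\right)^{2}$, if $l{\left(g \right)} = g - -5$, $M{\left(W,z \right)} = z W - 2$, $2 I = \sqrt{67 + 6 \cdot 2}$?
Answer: $\frac{\left(18 + \sqrt{79}\right)^{2}}{4} \approx 180.74$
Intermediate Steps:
$I = \frac{\sqrt{79}}{2}$ ($I = \frac{\sqrt{67 + 6 \cdot 2}}{2} = \frac{\sqrt{67 + 12}}{2} = \frac{\sqrt{79}}{2} \approx 4.4441$)
$M{\left(W,z \right)} = -2 + W z$ ($M{\left(W,z \right)} = W z - 2 = -2 + W z$)
$l{\left(g \right)} = 5 + g$ ($l{\left(g \right)} = g + 5 = 5 + g$)
$\left(I + l{\left(M{\left(3,2 \right)} \right)}\right)^{2} = \left(\frac{\sqrt{79}}{2} + \left(5 + \left(-2 + 3 \cdot 2\right)\right)\right)^{2} = \left(\frac{\sqrt{79}}{2} + \left(5 + \left(-2 + 6\right)\right)\right)^{2} = \left(\frac{\sqrt{79}}{2} + \left(5 + 4\right)\right)^{2} = \left(\frac{\sqrt{79}}{2} + 9\right)^{2} = \left(9 + \frac{\sqrt{79}}{2}\right)^{2}$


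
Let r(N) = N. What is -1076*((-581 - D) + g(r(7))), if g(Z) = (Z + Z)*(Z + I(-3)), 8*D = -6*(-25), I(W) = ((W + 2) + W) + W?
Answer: 645331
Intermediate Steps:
I(W) = 2 + 3*W (I(W) = ((2 + W) + W) + W = (2 + 2*W) + W = 2 + 3*W)
D = 75/4 (D = (-6*(-25))/8 = (⅛)*150 = 75/4 ≈ 18.750)
g(Z) = 2*Z*(-7 + Z) (g(Z) = (Z + Z)*(Z + (2 + 3*(-3))) = (2*Z)*(Z + (2 - 9)) = (2*Z)*(Z - 7) = (2*Z)*(-7 + Z) = 2*Z*(-7 + Z))
-1076*((-581 - D) + g(r(7))) = -1076*((-581 - 1*75/4) + 2*7*(-7 + 7)) = -1076*((-581 - 75/4) + 2*7*0) = -1076*(-2399/4 + 0) = -1076*(-2399/4) = 645331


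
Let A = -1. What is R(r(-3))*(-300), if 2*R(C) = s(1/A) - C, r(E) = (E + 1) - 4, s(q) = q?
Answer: -750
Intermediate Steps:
r(E) = -3 + E (r(E) = (1 + E) - 4 = -3 + E)
R(C) = -1/2 - C/2 (R(C) = (1/(-1) - C)/2 = (1*(-1) - C)/2 = (-1 - C)/2 = -1/2 - C/2)
R(r(-3))*(-300) = (-1/2 - (-3 - 3)/2)*(-300) = (-1/2 - 1/2*(-6))*(-300) = (-1/2 + 3)*(-300) = (5/2)*(-300) = -750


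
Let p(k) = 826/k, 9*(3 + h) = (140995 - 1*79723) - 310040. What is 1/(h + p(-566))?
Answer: -2547/70412702 ≈ -3.6172e-5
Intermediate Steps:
h = -248795/9 (h = -3 + ((140995 - 1*79723) - 310040)/9 = -3 + ((140995 - 79723) - 310040)/9 = -3 + (61272 - 310040)/9 = -3 + (⅑)*(-248768) = -3 - 248768/9 = -248795/9 ≈ -27644.)
1/(h + p(-566)) = 1/(-248795/9 + 826/(-566)) = 1/(-248795/9 + 826*(-1/566)) = 1/(-248795/9 - 413/283) = 1/(-70412702/2547) = -2547/70412702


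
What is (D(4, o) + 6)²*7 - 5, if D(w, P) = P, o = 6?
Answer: 1003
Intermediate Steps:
(D(4, o) + 6)²*7 - 5 = (6 + 6)²*7 - 5 = 12²*7 - 5 = 144*7 - 5 = 1008 - 5 = 1003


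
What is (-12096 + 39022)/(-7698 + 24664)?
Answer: 13463/8483 ≈ 1.5871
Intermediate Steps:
(-12096 + 39022)/(-7698 + 24664) = 26926/16966 = 26926*(1/16966) = 13463/8483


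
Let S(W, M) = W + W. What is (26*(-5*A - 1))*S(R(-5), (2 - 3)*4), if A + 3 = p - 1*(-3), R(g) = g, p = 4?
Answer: 5460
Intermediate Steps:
S(W, M) = 2*W
A = 4 (A = -3 + (4 - 1*(-3)) = -3 + (4 + 3) = -3 + 7 = 4)
(26*(-5*A - 1))*S(R(-5), (2 - 3)*4) = (26*(-5*4 - 1))*(2*(-5)) = (26*(-20 - 1))*(-10) = (26*(-21))*(-10) = -546*(-10) = 5460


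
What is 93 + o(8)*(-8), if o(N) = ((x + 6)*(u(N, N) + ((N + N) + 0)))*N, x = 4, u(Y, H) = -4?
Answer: -7587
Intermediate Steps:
o(N) = N*(-40 + 20*N) (o(N) = ((4 + 6)*(-4 + ((N + N) + 0)))*N = (10*(-4 + (2*N + 0)))*N = (10*(-4 + 2*N))*N = (-40 + 20*N)*N = N*(-40 + 20*N))
93 + o(8)*(-8) = 93 + (20*8*(-2 + 8))*(-8) = 93 + (20*8*6)*(-8) = 93 + 960*(-8) = 93 - 7680 = -7587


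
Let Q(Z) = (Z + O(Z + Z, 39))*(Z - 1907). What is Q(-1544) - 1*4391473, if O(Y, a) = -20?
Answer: 1005891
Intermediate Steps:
Q(Z) = (-1907 + Z)*(-20 + Z) (Q(Z) = (Z - 20)*(Z - 1907) = (-20 + Z)*(-1907 + Z) = (-1907 + Z)*(-20 + Z))
Q(-1544) - 1*4391473 = (38140 + (-1544)² - 1927*(-1544)) - 1*4391473 = (38140 + 2383936 + 2975288) - 4391473 = 5397364 - 4391473 = 1005891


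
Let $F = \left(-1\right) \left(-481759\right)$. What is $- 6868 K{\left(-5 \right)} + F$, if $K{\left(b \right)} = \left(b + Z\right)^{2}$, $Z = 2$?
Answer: $419947$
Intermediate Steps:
$K{\left(b \right)} = \left(2 + b\right)^{2}$ ($K{\left(b \right)} = \left(b + 2\right)^{2} = \left(2 + b\right)^{2}$)
$F = 481759$
$- 6868 K{\left(-5 \right)} + F = - 6868 \left(2 - 5\right)^{2} + 481759 = - 6868 \left(-3\right)^{2} + 481759 = \left(-6868\right) 9 + 481759 = -61812 + 481759 = 419947$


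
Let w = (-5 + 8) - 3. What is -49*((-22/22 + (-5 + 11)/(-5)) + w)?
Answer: 539/5 ≈ 107.80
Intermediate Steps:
w = 0 (w = 3 - 3 = 0)
-49*((-22/22 + (-5 + 11)/(-5)) + w) = -49*((-22/22 + (-5 + 11)/(-5)) + 0) = -49*((-22*1/22 + 6*(-⅕)) + 0) = -49*((-1 - 6/5) + 0) = -49*(-11/5 + 0) = -49*(-11/5) = 539/5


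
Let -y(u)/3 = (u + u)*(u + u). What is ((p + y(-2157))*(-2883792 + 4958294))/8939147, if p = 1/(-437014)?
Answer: -3615452902799211469/279038027647 ≈ -1.2957e+7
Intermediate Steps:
p = -1/437014 ≈ -2.2883e-6
y(u) = -12*u² (y(u) = -3*(u + u)*(u + u) = -3*2*u*2*u = -12*u²)
((p + y(-2157))*(-2883792 + 4958294))/8939147 = ((-1/437014 - 12*(-2157)²)*(-2883792 + 4958294))/8939147 = ((-1/437014 - 12*4652649)*2074502)*(1/8939147) = ((-1/437014 - 55831788)*2074502)*(1/8939147) = -24399273001033/437014*2074502*(1/8939147) = -25308170319594480283/218507*1/8939147 = -3615452902799211469/279038027647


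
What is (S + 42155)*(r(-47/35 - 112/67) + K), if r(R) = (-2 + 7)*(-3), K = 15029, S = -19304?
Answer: 343084914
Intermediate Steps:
r(R) = -15 (r(R) = 5*(-3) = -15)
(S + 42155)*(r(-47/35 - 112/67) + K) = (-19304 + 42155)*(-15 + 15029) = 22851*15014 = 343084914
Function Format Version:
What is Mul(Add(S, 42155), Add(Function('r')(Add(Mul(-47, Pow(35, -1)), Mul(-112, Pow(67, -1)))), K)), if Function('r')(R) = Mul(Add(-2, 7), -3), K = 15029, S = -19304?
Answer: 343084914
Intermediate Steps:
Function('r')(R) = -15 (Function('r')(R) = Mul(5, -3) = -15)
Mul(Add(S, 42155), Add(Function('r')(Add(Mul(-47, Pow(35, -1)), Mul(-112, Pow(67, -1)))), K)) = Mul(Add(-19304, 42155), Add(-15, 15029)) = Mul(22851, 15014) = 343084914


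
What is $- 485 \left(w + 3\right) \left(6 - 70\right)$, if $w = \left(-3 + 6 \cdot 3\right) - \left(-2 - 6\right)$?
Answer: $807040$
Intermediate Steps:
$w = 23$ ($w = \left(-3 + 18\right) - -8 = 15 + 8 = 23$)
$- 485 \left(w + 3\right) \left(6 - 70\right) = - 485 \left(23 + 3\right) \left(6 - 70\right) = - 485 \cdot 26 \left(-64\right) = \left(-485\right) \left(-1664\right) = 807040$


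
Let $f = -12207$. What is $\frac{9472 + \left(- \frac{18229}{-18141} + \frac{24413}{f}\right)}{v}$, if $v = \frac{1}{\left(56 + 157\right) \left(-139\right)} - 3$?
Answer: $- \frac{3449754019147191}{1092743446873} \approx -3157.0$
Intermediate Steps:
$v = - \frac{88822}{29607}$ ($v = \frac{1}{213} \left(- \frac{1}{139}\right) - 3 = - \frac{1}{29607} - 3 = - \frac{88822}{29607} \approx -3.0$)
$\frac{9472 + \left(- \frac{18229}{-18141} + \frac{24413}{f}\right)}{v} = \frac{9472 + \left(- \frac{18229}{-18141} + \frac{24413}{-12207}\right)}{- \frac{88822}{29607}} = \left(9472 + \left(\left(-18229\right) \left(- \frac{1}{18141}\right) + 24413 \left(- \frac{1}{12207}\right)\right)\right) \left(- \frac{29607}{88822}\right) = \left(9472 + \left(\frac{18229}{18141} - \frac{24413}{12207}\right)\right) \left(- \frac{29607}{88822}\right) = \left(9472 - \frac{24483870}{24605243}\right) \left(- \frac{29607}{88822}\right) = \frac{233036377826}{24605243} \left(- \frac{29607}{88822}\right) = - \frac{3449754019147191}{1092743446873}$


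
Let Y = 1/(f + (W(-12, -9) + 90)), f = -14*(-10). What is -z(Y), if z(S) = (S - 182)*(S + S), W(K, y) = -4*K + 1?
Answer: 101554/77841 ≈ 1.3046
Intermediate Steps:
W(K, y) = 1 - 4*K
f = 140
Y = 1/279 (Y = 1/(140 + ((1 - 4*(-12)) + 90)) = 1/(140 + ((1 + 48) + 90)) = 1/(140 + (49 + 90)) = 1/(140 + 139) = 1/279 ≈ 0.0035842)
z(S) = 2*S*(-182 + S) (z(S) = (-182 + S)*(2*S) = 2*S*(-182 + S))
-z(Y) = -2*(-182 + 1/279)/279 = -2*(-50777)/(279*279) = -1*(-101554/77841) = 101554/77841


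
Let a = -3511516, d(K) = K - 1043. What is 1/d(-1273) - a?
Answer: 8132671055/2316 ≈ 3.5115e+6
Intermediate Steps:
d(K) = -1043 + K
1/d(-1273) - a = 1/(-1043 - 1273) - 1*(-3511516) = 1/(-2316) + 3511516 = -1/2316 + 3511516 = 8132671055/2316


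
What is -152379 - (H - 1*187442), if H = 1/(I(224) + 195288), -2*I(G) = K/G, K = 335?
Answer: 3067615901959/87488689 ≈ 35063.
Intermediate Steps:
I(G) = -335/(2*G)
H = 448/87488689 (H = 1/(-335/2/224 + 195288) = 1/(-335/2*1/224 + 195288) = 1/(-335/448 + 195288) = 1/(87488689/448) = 448/87488689 ≈ 5.1207e-6)
-152379 - (H - 1*187442) = -152379 - (448/87488689 - 1*187442) = -152379 - (448/87488689 - 187442) = -152379 - 1*(-16399054843090/87488689) = -152379 + 16399054843090/87488689 = 3067615901959/87488689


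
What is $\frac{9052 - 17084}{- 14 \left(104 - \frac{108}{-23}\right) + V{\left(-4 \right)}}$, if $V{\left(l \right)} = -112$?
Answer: $\frac{23092}{4697} \approx 4.9163$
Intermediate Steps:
$\frac{9052 - 17084}{- 14 \left(104 - \frac{108}{-23}\right) + V{\left(-4 \right)}} = \frac{9052 - 17084}{- 14 \left(104 - \frac{108}{-23}\right) - 112} = - \frac{8032}{- 14 \left(104 - - \frac{108}{23}\right) - 112} = - \frac{8032}{- 14 \left(104 + \frac{108}{23}\right) - 112} = - \frac{8032}{\left(-14\right) \frac{2500}{23} - 112} = - \frac{8032}{- \frac{35000}{23} - 112} = - \frac{8032}{- \frac{37576}{23}} = \left(-8032\right) \left(- \frac{23}{37576}\right) = \frac{23092}{4697}$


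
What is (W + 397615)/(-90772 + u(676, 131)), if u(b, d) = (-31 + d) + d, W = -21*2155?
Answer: -352360/90541 ≈ -3.8917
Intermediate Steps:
W = -45255
u(b, d) = -31 + 2*d
(W + 397615)/(-90772 + u(676, 131)) = (-45255 + 397615)/(-90772 + (-31 + 2*131)) = 352360/(-90772 + (-31 + 262)) = 352360/(-90772 + 231) = 352360/(-90541) = 352360*(-1/90541) = -352360/90541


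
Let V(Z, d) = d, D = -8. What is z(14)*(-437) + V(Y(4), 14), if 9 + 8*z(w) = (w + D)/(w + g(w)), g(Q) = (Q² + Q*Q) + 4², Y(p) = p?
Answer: 106523/211 ≈ 504.85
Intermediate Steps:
g(Q) = 16 + 2*Q² (g(Q) = (Q² + Q²) + 16 = 2*Q² + 16 = 16 + 2*Q²)
z(w) = -9/8 + (-8 + w)/(8*(16 + w + 2*w²)) (z(w) = -9/8 + ((w - 8)/(w + (16 + 2*w²)))/8 = -9/8 + ((-8 + w)/(16 + w + 2*w²))/8 = -9/8 + (-8 + w)/(8*(16 + w + 2*w²)))
z(14)*(-437) + V(Y(4), 14) = ((-19 - 1*14 - 9/4*14²)/(16 + 14 + 2*14²))*(-437) + 14 = ((-19 - 14 - 9/4*196)/(16 + 14 + 2*196))*(-437) + 14 = ((-19 - 14 - 441)/(16 + 14 + 392))*(-437) + 14 = (-474/422)*(-437) + 14 = ((1/422)*(-474))*(-437) + 14 = -237/211*(-437) + 14 = 103569/211 + 14 = 106523/211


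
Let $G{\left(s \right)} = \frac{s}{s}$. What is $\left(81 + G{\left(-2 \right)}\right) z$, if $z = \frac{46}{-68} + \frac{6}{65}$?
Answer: $- \frac{52931}{1105} \approx -47.901$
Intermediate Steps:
$G{\left(s \right)} = 1$
$z = - \frac{1291}{2210}$ ($z = 46 \left(- \frac{1}{68}\right) + 6 \cdot \frac{1}{65} = - \frac{23}{34} + \frac{6}{65} = - \frac{1291}{2210} \approx -0.58416$)
$\left(81 + G{\left(-2 \right)}\right) z = \left(81 + 1\right) \left(- \frac{1291}{2210}\right) = 82 \left(- \frac{1291}{2210}\right) = - \frac{52931}{1105}$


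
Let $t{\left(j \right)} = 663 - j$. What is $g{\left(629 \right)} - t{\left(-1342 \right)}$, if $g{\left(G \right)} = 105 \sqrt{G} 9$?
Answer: $-2005 + 945 \sqrt{629} \approx 21695.0$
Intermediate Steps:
$g{\left(G \right)} = 945 \sqrt{G}$
$g{\left(629 \right)} - t{\left(-1342 \right)} = 945 \sqrt{629} - \left(663 - -1342\right) = 945 \sqrt{629} - \left(663 + 1342\right) = 945 \sqrt{629} - 2005 = -2005 + 945 \sqrt{629}$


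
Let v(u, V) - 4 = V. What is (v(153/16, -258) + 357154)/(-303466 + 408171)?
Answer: 1660/487 ≈ 3.4086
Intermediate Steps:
v(u, V) = 4 + V
(v(153/16, -258) + 357154)/(-303466 + 408171) = ((4 - 258) + 357154)/(-303466 + 408171) = (-254 + 357154)/104705 = 356900*(1/104705) = 1660/487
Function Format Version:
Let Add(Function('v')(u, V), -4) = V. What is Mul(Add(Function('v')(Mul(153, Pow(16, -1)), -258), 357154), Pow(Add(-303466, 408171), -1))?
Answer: Rational(1660, 487) ≈ 3.4086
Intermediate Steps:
Function('v')(u, V) = Add(4, V)
Mul(Add(Function('v')(Mul(153, Pow(16, -1)), -258), 357154), Pow(Add(-303466, 408171), -1)) = Mul(Add(Add(4, -258), 357154), Pow(Add(-303466, 408171), -1)) = Mul(Add(-254, 357154), Pow(104705, -1)) = Mul(356900, Rational(1, 104705)) = Rational(1660, 487)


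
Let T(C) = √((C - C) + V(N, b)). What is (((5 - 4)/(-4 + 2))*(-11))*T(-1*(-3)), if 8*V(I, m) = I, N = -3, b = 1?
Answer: 11*I*√6/8 ≈ 3.368*I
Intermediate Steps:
V(I, m) = I/8
T(C) = I*√6/4 (T(C) = √((C - C) + (⅛)*(-3)) = √(0 - 3/8) = √(-3/8) = I*√6/4)
(((5 - 4)/(-4 + 2))*(-11))*T(-1*(-3)) = (((5 - 4)/(-4 + 2))*(-11))*(I*√6/4) = ((1/(-2))*(-11))*(I*√6/4) = ((1*(-½))*(-11))*(I*√6/4) = (-½*(-11))*(I*√6/4) = 11*(I*√6/4)/2 = 11*I*√6/8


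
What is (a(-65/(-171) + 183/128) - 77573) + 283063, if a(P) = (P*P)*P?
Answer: 2154871911848624677/10486202499072 ≈ 2.0550e+5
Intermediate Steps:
a(P) = P³ (a(P) = P²*P = P³)
(a(-65/(-171) + 183/128) - 77573) + 283063 = ((-65/(-171) + 183/128)³ - 77573) + 283063 = ((-65*(-1/171) + 183*(1/128))³ - 77573) + 283063 = ((65/171 + 183/128)³ - 77573) + 283063 = ((39613/21888)³ - 77573) + 283063 = (62160314319397/10486202499072 - 77573) + 283063 = -813384026146192859/10486202499072 + 283063 = 2154871911848624677/10486202499072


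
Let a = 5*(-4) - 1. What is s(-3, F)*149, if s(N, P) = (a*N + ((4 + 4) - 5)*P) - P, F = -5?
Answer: 7897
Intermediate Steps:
a = -21 (a = -20 - 1 = -21)
s(N, P) = -21*N + 2*P (s(N, P) = (-21*N + ((4 + 4) - 5)*P) - P = (-21*N + (8 - 5)*P) - P = (-21*N + 3*P) - P = -21*N + 2*P)
s(-3, F)*149 = (-21*(-3) + 2*(-5))*149 = (63 - 10)*149 = 53*149 = 7897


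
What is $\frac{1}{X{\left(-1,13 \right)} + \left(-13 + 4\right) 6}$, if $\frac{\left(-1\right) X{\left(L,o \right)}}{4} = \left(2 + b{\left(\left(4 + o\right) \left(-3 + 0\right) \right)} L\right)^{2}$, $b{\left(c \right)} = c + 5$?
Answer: $- \frac{1}{9270} \approx -0.00010787$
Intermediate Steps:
$b{\left(c \right)} = 5 + c$
$X{\left(L,o \right)} = - 4 \left(2 + L \left(-7 - 3 o\right)\right)^{2}$ ($X{\left(L,o \right)} = - 4 \left(2 + \left(5 + \left(4 + o\right) \left(-3 + 0\right)\right) L\right)^{2} = - 4 \left(2 + \left(5 + \left(4 + o\right) \left(-3\right)\right) L\right)^{2} = - 4 \left(2 + \left(5 - \left(12 + 3 o\right)\right) L\right)^{2} = - 4 \left(2 + \left(-7 - 3 o\right) L\right)^{2} = - 4 \left(2 + L \left(-7 - 3 o\right)\right)^{2}$)
$\frac{1}{X{\left(-1,13 \right)} + \left(-13 + 4\right) 6} = \frac{1}{- 4 \left(-2 - \left(7 + 3 \cdot 13\right)\right)^{2} + \left(-13 + 4\right) 6} = \frac{1}{- 4 \left(-2 - \left(7 + 39\right)\right)^{2} - 54} = \frac{1}{- 4 \left(-2 - 46\right)^{2} - 54} = \frac{1}{- 4 \left(-48\right)^{2} - 54} = \frac{1}{\left(-4\right) 2304 - 54} = \frac{1}{-9216 - 54} = \frac{1}{-9270} = - \frac{1}{9270}$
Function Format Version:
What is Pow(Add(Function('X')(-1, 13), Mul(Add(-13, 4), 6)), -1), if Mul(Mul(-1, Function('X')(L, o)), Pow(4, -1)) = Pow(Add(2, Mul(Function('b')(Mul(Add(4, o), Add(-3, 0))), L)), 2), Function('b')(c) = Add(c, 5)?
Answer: Rational(-1, 9270) ≈ -0.00010787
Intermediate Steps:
Function('b')(c) = Add(5, c)
Function('X')(L, o) = Mul(-4, Pow(Add(2, Mul(L, Add(-7, Mul(-3, o)))), 2)) (Function('X')(L, o) = Mul(-4, Pow(Add(2, Mul(Add(5, Mul(Add(4, o), Add(-3, 0))), L)), 2)) = Mul(-4, Pow(Add(2, Mul(Add(5, Mul(Add(4, o), -3)), L)), 2)) = Mul(-4, Pow(Add(2, Mul(Add(5, Add(-12, Mul(-3, o))), L)), 2)) = Mul(-4, Pow(Add(2, Mul(Add(-7, Mul(-3, o)), L)), 2)) = Mul(-4, Pow(Add(2, Mul(L, Add(-7, Mul(-3, o)))), 2)))
Pow(Add(Function('X')(-1, 13), Mul(Add(-13, 4), 6)), -1) = Pow(Add(Mul(-4, Pow(Add(-2, Mul(-1, Add(7, Mul(3, 13)))), 2)), Mul(Add(-13, 4), 6)), -1) = Pow(Add(Mul(-4, Pow(Add(-2, Mul(-1, Add(7, 39))), 2)), Mul(-9, 6)), -1) = Pow(Add(Mul(-4, Pow(Add(-2, Mul(-1, 46)), 2)), -54), -1) = Pow(Add(Mul(-4, Pow(Add(-2, -46), 2)), -54), -1) = Pow(Add(Mul(-4, Pow(-48, 2)), -54), -1) = Pow(Add(Mul(-4, 2304), -54), -1) = Pow(Add(-9216, -54), -1) = Pow(-9270, -1) = Rational(-1, 9270)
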